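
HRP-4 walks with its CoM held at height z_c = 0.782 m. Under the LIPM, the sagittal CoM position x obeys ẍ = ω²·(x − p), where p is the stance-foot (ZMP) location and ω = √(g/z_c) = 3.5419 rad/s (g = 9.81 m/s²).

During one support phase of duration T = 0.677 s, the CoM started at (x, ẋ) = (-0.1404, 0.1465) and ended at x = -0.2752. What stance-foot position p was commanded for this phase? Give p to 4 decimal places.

p = -0.0611

ωT = 3.5419·0.677 = 2.397866; cosh(ωT) = 5.545297, sinh(ωT) = 5.454385
x(T) = p + (x₀−p)·cosh(ωT) + (ẋ₀/ω)·sinh(ωT) ⇒ p·(1 − cosh) = x(T) − x₀·cosh − (ẋ₀/ω)·sinh
numerator   = -0.2752 − (-0.1404)·5.545297 − (0.1465/3.5419)·5.454385 = 0.277755
denominator = 1 − 5.545297 = -4.545297
p = 0.277755 / -4.545297 = -0.0611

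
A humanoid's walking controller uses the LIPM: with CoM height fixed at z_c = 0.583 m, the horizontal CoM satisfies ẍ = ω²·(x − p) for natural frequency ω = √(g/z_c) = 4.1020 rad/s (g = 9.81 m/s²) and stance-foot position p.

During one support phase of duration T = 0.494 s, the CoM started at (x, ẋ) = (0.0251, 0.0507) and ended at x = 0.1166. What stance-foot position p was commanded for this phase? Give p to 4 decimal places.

ωT = 4.1020·0.494 = 2.026388; cosh(ωT) = 3.859222, sinh(ωT) = 3.727412
x(T) = p + (x₀−p)·cosh(ωT) + (ẋ₀/ω)·sinh(ωT) ⇒ p·(1 − cosh) = x(T) − x₀·cosh − (ẋ₀/ω)·sinh
numerator   = 0.1166 − (0.0251)·3.859222 − (0.0507/4.1020)·3.727412 = -0.026337
denominator = 1 − 3.859222 = -2.859222
p = -0.026337 / -2.859222 = 0.0092

p = 0.0092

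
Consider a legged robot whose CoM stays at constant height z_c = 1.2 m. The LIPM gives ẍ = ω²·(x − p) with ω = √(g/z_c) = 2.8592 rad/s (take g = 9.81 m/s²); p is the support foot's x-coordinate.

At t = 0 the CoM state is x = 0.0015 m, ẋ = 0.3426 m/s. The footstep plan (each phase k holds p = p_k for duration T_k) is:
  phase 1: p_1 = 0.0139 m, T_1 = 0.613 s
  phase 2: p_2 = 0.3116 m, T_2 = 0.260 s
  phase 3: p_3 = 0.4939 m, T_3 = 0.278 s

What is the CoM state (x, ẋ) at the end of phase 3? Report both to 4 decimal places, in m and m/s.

phase 1: p=0.0139, T=0.613, ωT=1.752690, cosh=2.971704, sinh=2.798397; start (x,ẋ)=(0.001500, 0.342600) → end (x,ẋ)=(0.312365, 0.918891)
phase 2: p=0.3116, T=0.260, ωT=0.743392, cosh=1.289278, sinh=0.813779; start (x,ẋ)=(0.312365, 0.918891) → end (x,ẋ)=(0.574119, 1.186486)
phase 3: p=0.4939, T=0.278, ωT=0.794858, cosh=1.332886, sinh=0.881240; start (x,ẋ)=(0.574119, 1.186486) → end (x,ẋ)=(0.966513, 1.783575)

x = 0.9665, ẋ = 1.7836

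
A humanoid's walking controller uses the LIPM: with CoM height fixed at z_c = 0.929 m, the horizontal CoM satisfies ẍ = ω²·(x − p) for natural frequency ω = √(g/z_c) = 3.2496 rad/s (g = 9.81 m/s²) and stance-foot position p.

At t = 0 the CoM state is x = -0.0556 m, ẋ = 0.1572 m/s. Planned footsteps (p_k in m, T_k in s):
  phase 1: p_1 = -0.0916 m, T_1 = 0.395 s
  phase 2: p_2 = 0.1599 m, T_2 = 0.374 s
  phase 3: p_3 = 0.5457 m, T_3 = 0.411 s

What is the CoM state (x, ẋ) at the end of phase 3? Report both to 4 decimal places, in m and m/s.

x = 0.0917, ẋ = -1.0811

phase 1: p=-0.0916, T=0.395, ωT=1.283592, cosh=1.943311, sinh=1.666271; start (x,ẋ)=(-0.055600, 0.157200) → end (x,ẋ)=(0.058965, 0.500418)
phase 2: p=0.1599, T=0.374, ωT=1.215350, cosh=1.834041, sinh=1.537435; start (x,ẋ)=(0.058965, 0.500418) → end (x,ẋ)=(0.211537, 0.413513)
phase 3: p=0.5457, T=0.411, ωT=1.335586, cosh=2.032613, sinh=1.769609; start (x,ẋ)=(0.211537, 0.413513) → end (x,ẋ)=(0.091660, -1.081098)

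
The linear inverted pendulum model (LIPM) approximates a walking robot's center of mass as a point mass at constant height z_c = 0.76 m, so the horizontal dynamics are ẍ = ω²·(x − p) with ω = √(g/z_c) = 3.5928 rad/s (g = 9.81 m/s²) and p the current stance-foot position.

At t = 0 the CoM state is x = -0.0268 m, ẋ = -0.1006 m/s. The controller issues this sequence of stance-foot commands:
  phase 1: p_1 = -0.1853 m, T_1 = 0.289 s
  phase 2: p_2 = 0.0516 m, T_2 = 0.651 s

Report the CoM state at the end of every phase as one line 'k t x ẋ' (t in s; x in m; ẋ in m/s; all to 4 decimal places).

phase 1: p=-0.1853, T=0.289, ωT=1.038319, cosh=1.589257, sinh=1.235208; start (x,ẋ)=(-0.026800, -0.100600) → end (x,ẋ)=(0.032011, 0.543521)
phase 2: p=0.0516, T=0.651, ωT=2.338913, cosh=5.233194, sinh=5.136762; start (x,ẋ)=(0.032011, 0.543521) → end (x,ẋ)=(0.726179, 2.482827)

1 0.2890 0.0320 0.5435
2 0.9400 0.7262 2.4828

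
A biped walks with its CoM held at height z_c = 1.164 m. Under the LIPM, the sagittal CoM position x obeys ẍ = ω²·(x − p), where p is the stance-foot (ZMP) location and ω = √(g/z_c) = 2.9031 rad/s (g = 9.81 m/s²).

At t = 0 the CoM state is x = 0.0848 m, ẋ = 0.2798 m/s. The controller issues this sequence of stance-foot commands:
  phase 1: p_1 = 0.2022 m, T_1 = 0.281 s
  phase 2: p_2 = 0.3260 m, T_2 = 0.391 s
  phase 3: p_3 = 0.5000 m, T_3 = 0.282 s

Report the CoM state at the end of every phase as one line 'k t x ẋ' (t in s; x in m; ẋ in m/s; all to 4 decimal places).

1 0.2810 0.1312 0.0683
2 0.6720 0.0244 -0.6719
3 0.9540 -0.3555 -2.1710

phase 1: p=0.2022, T=0.281, ωT=0.815771, cosh=1.351608, sinh=0.909310; start (x,ẋ)=(0.084800, 0.279800) → end (x,ẋ)=(0.131160, 0.068265)
phase 2: p=0.3260, T=0.391, ωT=1.135112, cosh=1.716454, sinh=1.395068; start (x,ẋ)=(0.131160, 0.068265) → end (x,ẋ)=(0.024371, -0.671931)
phase 3: p=0.5000, T=0.282, ωT=0.818674, cosh=1.354254, sinh=0.913238; start (x,ẋ)=(0.024371, -0.671931) → end (x,ẋ)=(-0.355494, -2.170962)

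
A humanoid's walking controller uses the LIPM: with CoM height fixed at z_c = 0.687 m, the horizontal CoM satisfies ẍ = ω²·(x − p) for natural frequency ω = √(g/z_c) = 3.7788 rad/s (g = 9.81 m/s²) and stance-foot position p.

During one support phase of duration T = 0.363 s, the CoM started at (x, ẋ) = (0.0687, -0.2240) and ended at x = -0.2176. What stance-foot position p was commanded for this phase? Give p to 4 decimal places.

ωT = 3.7788·0.363 = 1.371704; cosh(ωT) = 2.097869, sinh(ωT) = 1.844195
x(T) = p + (x₀−p)·cosh(ωT) + (ẋ₀/ω)·sinh(ωT) ⇒ p·(1 − cosh) = x(T) − x₀·cosh − (ẋ₀/ω)·sinh
numerator   = -0.2176 − (0.0687)·2.097869 − (-0.2240/3.7788)·1.844195 = -0.252403
denominator = 1 − 2.097869 = -1.097869
p = -0.252403 / -1.097869 = 0.2299

p = 0.2299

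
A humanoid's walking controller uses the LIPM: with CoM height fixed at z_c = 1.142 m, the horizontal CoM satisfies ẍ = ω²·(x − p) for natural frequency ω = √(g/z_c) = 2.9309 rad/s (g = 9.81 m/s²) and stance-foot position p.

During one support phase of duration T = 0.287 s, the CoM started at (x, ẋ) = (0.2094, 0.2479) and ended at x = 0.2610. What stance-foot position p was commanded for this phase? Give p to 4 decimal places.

p = 0.2847

ωT = 2.9309·0.287 = 0.841168; cosh(ωT) = 1.375141, sinh(ωT) = 0.943934
x(T) = p + (x₀−p)·cosh(ωT) + (ẋ₀/ω)·sinh(ωT) ⇒ p·(1 − cosh) = x(T) − x₀·cosh − (ẋ₀/ω)·sinh
numerator   = 0.2610 − (0.2094)·1.375141 − (0.2479/2.9309)·0.943934 = -0.106794
denominator = 1 − 1.375141 = -0.375141
p = -0.106794 / -0.375141 = 0.2847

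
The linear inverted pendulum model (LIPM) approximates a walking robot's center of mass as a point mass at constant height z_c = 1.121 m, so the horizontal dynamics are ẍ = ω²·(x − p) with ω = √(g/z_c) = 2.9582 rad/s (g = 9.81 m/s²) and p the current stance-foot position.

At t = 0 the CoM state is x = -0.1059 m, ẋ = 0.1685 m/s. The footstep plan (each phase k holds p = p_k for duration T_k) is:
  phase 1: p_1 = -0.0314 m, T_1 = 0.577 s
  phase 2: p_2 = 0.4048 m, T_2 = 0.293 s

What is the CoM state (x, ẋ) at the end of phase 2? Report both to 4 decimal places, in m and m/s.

phase 1: p=-0.0314, T=0.577, ωT=1.706881, cosh=2.846588, sinh=2.665157; start (x,ẋ)=(-0.105900, 0.168500) → end (x,ẋ)=(-0.091663, -0.107713)
phase 2: p=0.4048, T=0.293, ωT=0.866753, cosh=1.399743, sinh=0.979429; start (x,ẋ)=(-0.091663, -0.107713) → end (x,ẋ)=(-0.325783, -1.589195)

x = -0.3258, ẋ = -1.5892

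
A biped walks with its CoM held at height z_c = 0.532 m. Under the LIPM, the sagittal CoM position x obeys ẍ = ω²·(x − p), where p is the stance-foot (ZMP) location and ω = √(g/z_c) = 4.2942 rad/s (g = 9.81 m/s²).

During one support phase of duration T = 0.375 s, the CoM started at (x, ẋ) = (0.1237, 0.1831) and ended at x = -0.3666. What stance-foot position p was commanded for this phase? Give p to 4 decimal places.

p = 0.4937

ωT = 4.2942·0.375 = 1.610325; cosh(ωT) = 2.602130, sinh(ωT) = 2.402307
x(T) = p + (x₀−p)·cosh(ωT) + (ẋ₀/ω)·sinh(ωT) ⇒ p·(1 − cosh) = x(T) − x₀·cosh − (ẋ₀/ω)·sinh
numerator   = -0.3666 − (0.1237)·2.602130 − (0.1831/4.2942)·2.402307 = -0.790915
denominator = 1 − 2.602130 = -1.602130
p = -0.790915 / -1.602130 = 0.4937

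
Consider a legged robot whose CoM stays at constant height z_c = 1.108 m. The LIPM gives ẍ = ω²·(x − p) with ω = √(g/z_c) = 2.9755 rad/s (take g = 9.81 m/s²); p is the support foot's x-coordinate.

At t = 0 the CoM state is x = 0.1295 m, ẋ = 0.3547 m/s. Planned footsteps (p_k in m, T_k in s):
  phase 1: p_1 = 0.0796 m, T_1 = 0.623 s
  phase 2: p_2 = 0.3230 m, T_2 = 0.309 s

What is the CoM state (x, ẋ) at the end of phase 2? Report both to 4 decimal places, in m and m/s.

x = 1.3207, ẋ = 3.2704

phase 1: p=0.0796, T=0.623, ωT=1.853736, cosh=3.270139, sinh=3.113488; start (x,ẋ)=(0.129500, 0.354700) → end (x,ẋ)=(0.613929, 1.622201)
phase 2: p=0.3230, T=0.309, ωT=0.919429, cosh=1.453303, sinh=1.054556; start (x,ẋ)=(0.613929, 1.622201) → end (x,ẋ)=(1.320738, 3.270436)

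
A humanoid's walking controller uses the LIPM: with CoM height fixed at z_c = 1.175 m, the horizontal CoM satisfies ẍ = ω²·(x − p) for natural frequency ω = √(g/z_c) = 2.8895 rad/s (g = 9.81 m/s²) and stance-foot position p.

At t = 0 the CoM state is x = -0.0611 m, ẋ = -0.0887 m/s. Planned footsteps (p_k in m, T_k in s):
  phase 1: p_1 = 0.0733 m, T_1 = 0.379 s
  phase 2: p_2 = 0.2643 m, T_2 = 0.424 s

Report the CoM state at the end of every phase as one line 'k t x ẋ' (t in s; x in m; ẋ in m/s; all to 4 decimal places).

1 0.3790 -0.1908 -0.6630
2 0.8030 -0.9342 -3.2715

phase 1: p=0.0733, T=0.379, ωT=1.095120, cosh=1.662021, sinh=1.327522; start (x,ẋ)=(-0.061100, -0.088700) → end (x,ẋ)=(-0.190827, -0.662963)
phase 2: p=0.2643, T=0.424, ωT=1.225148, cosh=1.849192, sinh=1.555478; start (x,ẋ)=(-0.190827, -0.662963) → end (x,ẋ)=(-0.934204, -3.271538)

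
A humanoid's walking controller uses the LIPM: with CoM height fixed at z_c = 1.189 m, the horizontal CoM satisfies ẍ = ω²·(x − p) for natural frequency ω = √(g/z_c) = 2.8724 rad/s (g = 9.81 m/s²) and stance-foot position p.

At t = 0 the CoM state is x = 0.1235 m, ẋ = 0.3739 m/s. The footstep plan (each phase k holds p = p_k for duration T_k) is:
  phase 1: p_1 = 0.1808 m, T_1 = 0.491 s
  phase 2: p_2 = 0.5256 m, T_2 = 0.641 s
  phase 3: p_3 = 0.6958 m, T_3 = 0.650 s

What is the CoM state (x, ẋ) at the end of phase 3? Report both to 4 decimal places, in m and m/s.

x = -0.8153, ẋ = -4.2373

phase 1: p=0.1808, T=0.491, ωT=1.410348, cosh=2.170720, sinh=1.926662; start (x,ẋ)=(0.123500, 0.373900) → end (x,ẋ)=(0.307211, 0.494526)
phase 2: p=0.5256, T=0.641, ωT=1.841208, cosh=3.231389, sinh=3.072763; start (x,ẋ)=(0.307211, 0.494526) → end (x,ẋ)=(0.348922, -0.329539)
phase 3: p=0.6958, T=0.650, ωT=1.867060, cosh=3.311913, sinh=3.157336; start (x,ẋ)=(0.348922, -0.329539) → end (x,ẋ)=(-0.815259, -4.237288)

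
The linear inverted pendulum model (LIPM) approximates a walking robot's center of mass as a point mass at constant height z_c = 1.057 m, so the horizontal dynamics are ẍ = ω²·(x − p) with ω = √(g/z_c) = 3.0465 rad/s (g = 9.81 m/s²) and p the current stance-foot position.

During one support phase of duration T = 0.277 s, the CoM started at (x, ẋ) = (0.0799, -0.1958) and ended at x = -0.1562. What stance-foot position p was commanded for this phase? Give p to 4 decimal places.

p = 0.5437

ωT = 3.0465·0.277 = 0.843881; cosh(ωT) = 1.377706, sinh(ωT) = 0.947667
x(T) = p + (x₀−p)·cosh(ωT) + (ẋ₀/ω)·sinh(ωT) ⇒ p·(1 − cosh) = x(T) − x₀·cosh − (ẋ₀/ω)·sinh
numerator   = -0.1562 − (0.0799)·1.377706 − (-0.1958/3.0465)·0.947667 = -0.205372
denominator = 1 − 1.377706 = -0.377706
p = -0.205372 / -0.377706 = 0.5437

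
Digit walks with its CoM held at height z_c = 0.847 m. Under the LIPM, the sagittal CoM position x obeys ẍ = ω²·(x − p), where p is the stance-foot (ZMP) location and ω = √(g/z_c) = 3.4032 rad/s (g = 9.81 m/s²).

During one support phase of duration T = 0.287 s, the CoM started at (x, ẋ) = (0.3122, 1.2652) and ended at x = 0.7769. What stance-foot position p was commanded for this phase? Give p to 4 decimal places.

ωT = 3.4032·0.287 = 0.976718; cosh(ωT) = 1.516136, sinh(ωT) = 1.139591
x(T) = p + (x₀−p)·cosh(ωT) + (ẋ₀/ω)·sinh(ωT) ⇒ p·(1 − cosh) = x(T) − x₀·cosh − (ẋ₀/ω)·sinh
numerator   = 0.7769 − (0.3122)·1.516136 − (1.2652/3.4032)·1.139591 = -0.120101
denominator = 1 − 1.516136 = -0.516136
p = -0.120101 / -0.516136 = 0.2327

p = 0.2327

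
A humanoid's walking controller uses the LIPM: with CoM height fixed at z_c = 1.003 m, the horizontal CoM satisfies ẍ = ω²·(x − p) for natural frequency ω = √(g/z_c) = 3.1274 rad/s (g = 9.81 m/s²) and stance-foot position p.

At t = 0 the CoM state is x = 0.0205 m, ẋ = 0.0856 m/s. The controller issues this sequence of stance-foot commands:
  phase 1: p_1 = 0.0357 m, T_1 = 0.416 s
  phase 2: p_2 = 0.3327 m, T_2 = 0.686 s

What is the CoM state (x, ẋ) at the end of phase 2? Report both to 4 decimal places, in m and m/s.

phase 1: p=0.0357, T=0.416, ωT=1.300998, cosh=1.972611, sinh=1.700351; start (x,ẋ)=(0.020500, 0.085600) → end (x,ẋ)=(0.052257, 0.088027)
phase 2: p=0.3327, T=0.686, ωT=2.145396, cosh=4.331225, sinh=4.214203; start (x,ẋ)=(0.052257, 0.088027) → end (x,ẋ)=(-0.763346, -3.314840)

x = -0.7633, ẋ = -3.3148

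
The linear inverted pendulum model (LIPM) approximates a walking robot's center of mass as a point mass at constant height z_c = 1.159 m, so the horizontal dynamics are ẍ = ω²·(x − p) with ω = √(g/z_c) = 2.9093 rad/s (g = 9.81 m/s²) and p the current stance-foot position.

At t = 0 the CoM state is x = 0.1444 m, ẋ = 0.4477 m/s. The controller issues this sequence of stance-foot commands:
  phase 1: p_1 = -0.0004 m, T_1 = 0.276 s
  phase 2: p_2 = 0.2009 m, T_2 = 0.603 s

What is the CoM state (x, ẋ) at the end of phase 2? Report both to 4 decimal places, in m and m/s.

x = 1.5280, ẋ = 3.9644

phase 1: p=-0.0004, T=0.276, ωT=0.802967, cosh=1.340076, sinh=0.892078; start (x,ẋ)=(0.144400, 0.447700) → end (x,ẋ)=(0.330921, 0.975754)
phase 2: p=0.2009, T=0.603, ωT=1.754308, cosh=2.976237, sinh=2.803210; start (x,ẋ)=(0.330921, 0.975754) → end (x,ẋ)=(1.528046, 3.964447)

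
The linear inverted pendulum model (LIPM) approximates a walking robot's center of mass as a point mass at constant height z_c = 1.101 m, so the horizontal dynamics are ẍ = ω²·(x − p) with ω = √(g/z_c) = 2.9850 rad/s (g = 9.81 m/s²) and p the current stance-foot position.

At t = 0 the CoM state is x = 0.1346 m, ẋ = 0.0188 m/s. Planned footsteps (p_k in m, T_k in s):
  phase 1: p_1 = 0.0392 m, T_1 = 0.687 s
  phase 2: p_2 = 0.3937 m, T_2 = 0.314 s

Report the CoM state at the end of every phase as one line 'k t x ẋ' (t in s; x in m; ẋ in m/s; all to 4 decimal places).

1 0.6870 0.4402 1.1628
2 1.0010 0.8831 1.8620

phase 1: p=0.0392, T=0.687, ωT=2.050695, cosh=3.950974, sinh=3.822328; start (x,ẋ)=(0.134600, 0.018800) → end (x,ẋ)=(0.440197, 1.162759)
phase 2: p=0.3937, T=0.314, ωT=0.937290, cosh=1.472371, sinh=1.080683; start (x,ẋ)=(0.440197, 1.162759) → end (x,ẋ)=(0.883123, 1.862002)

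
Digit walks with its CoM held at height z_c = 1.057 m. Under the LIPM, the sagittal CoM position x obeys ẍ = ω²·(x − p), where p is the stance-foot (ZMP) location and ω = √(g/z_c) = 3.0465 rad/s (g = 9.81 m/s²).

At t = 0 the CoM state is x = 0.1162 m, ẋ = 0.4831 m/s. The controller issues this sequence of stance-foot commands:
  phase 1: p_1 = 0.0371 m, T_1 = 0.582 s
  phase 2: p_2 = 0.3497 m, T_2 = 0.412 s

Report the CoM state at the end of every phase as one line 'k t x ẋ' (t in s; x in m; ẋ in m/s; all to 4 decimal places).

1 0.5820 0.7302 2.1526
2 0.9940 2.2101 5.9509

phase 1: p=0.0371, T=0.582, ωT=1.773063, cosh=3.029338, sinh=2.859526; start (x,ẋ)=(0.116200, 0.483100) → end (x,ẋ)=(0.730171, 2.152556)
phase 2: p=0.3497, T=0.412, ωT=1.255158, cosh=1.896712, sinh=1.611681; start (x,ẋ)=(0.730171, 2.152556) → end (x,ẋ)=(2.210104, 5.950886)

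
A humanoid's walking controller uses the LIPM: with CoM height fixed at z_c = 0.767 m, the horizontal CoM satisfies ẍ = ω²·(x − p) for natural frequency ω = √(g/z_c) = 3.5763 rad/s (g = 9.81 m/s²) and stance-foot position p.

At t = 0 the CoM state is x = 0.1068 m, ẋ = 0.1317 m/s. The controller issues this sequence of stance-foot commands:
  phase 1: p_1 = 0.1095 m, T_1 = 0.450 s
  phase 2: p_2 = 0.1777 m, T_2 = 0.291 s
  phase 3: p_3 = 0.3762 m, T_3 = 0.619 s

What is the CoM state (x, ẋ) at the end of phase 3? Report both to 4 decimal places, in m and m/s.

phase 1: p=0.1095, T=0.450, ωT=1.609335, cosh=2.599753, sinh=2.399732; start (x,ẋ)=(0.106800, 0.131700) → end (x,ẋ)=(0.190853, 0.319216)
phase 2: p=0.1777, T=0.291, ωT=1.040703, cosh=1.592207, sinh=1.239001; start (x,ẋ)=(0.190853, 0.319216) → end (x,ẋ)=(0.309233, 0.566537)
phase 3: p=0.3762, T=0.619, ωT=2.213730, cosh=4.629536, sinh=4.520243; start (x,ẋ)=(0.309233, 0.566537) → end (x,ẋ)=(0.782246, 1.540237)

x = 0.7822, ẋ = 1.5402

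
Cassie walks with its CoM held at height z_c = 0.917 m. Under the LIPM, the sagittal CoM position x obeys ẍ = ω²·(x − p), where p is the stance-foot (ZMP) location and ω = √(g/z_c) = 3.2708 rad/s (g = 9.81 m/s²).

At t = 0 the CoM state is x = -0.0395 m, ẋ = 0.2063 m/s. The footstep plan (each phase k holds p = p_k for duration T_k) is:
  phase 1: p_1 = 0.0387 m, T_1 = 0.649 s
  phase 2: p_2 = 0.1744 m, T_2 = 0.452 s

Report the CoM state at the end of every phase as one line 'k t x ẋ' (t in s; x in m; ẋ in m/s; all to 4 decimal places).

phase 1: p=0.0387, T=0.649, ωT=2.122749, cosh=4.236888, sinh=4.117185; start (x,ẋ)=(-0.039500, 0.206300) → end (x,ẋ)=(-0.032940, -0.179010)
phase 2: p=0.1744, T=0.452, ωT=1.478402, cosh=2.306966, sinh=2.078964; start (x,ẋ)=(-0.032940, -0.179010) → end (x,ẋ)=(-0.417708, -1.822857)

1 0.6490 -0.0329 -0.1790
2 1.1010 -0.4177 -1.8229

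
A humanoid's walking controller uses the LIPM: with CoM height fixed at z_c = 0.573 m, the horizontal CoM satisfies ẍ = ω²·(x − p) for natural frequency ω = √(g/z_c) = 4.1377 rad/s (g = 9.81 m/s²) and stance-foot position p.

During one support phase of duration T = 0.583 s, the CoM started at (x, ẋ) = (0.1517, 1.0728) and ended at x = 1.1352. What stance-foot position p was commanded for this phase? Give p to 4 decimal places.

p = 0.2493

ωT = 4.1377·0.583 = 2.412279; cosh(ωT) = 5.624488, sinh(ωT) = 5.534877
x(T) = p + (x₀−p)·cosh(ωT) + (ẋ₀/ω)·sinh(ωT) ⇒ p·(1 − cosh) = x(T) − x₀·cosh − (ẋ₀/ω)·sinh
numerator   = 1.1352 − (0.1517)·5.624488 − (1.0728/4.1377)·5.534877 = -1.153087
denominator = 1 − 5.624488 = -4.624488
p = -1.153087 / -4.624488 = 0.2493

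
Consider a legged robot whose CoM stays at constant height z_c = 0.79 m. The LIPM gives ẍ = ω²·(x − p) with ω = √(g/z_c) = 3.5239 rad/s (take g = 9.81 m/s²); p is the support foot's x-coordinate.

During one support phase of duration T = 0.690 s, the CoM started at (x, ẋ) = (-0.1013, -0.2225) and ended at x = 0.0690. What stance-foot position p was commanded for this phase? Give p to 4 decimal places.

ωT = 3.5239·0.690 = 2.431491; cosh(ωT) = 5.731868, sinh(ωT) = 5.643963
x(T) = p + (x₀−p)·cosh(ωT) + (ẋ₀/ω)·sinh(ωT) ⇒ p·(1 − cosh) = x(T) − x₀·cosh − (ẋ₀/ω)·sinh
numerator   = 0.0690 − (-0.1013)·5.731868 − (-0.2225/3.5239)·5.643963 = 1.006000
denominator = 1 − 5.731868 = -4.731868
p = 1.006000 / -4.731868 = -0.2126

p = -0.2126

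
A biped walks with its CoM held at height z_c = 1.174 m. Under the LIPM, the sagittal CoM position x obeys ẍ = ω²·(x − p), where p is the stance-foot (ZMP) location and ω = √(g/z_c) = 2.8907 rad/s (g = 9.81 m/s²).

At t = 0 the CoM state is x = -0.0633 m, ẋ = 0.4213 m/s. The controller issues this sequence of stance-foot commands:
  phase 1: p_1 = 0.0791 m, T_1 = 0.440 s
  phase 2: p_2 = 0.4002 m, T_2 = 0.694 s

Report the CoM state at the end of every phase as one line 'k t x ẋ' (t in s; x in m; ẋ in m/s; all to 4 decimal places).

phase 1: p=0.0791, T=0.440, ωT=1.271908, cosh=1.923975, sinh=1.643678; start (x,ẋ)=(-0.063300, 0.421300) → end (x,ẋ)=(0.044681, 0.133974)
phase 2: p=0.4002, T=0.694, ωT=2.006146, cosh=3.784557, sinh=3.650051; start (x,ẋ)=(0.044681, 0.133974) → end (x,ẋ)=(-0.776115, -3.244121)

1 0.4400 0.0447 0.1340
2 1.1340 -0.7761 -3.2441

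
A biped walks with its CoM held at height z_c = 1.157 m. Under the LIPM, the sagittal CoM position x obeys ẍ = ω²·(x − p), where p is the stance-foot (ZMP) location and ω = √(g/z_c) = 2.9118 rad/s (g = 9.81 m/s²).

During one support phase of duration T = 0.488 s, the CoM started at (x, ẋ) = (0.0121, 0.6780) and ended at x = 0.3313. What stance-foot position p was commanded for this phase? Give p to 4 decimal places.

ωT = 2.9118·0.488 = 1.420958; cosh(ωT) = 2.191285, sinh(ωT) = 1.949802
x(T) = p + (x₀−p)·cosh(ωT) + (ẋ₀/ω)·sinh(ωT) ⇒ p·(1 − cosh) = x(T) − x₀·cosh − (ẋ₀/ω)·sinh
numerator   = 0.3313 − (0.0121)·2.191285 − (0.6780/2.9118)·1.949802 = -0.149218
denominator = 1 − 2.191285 = -1.191285
p = -0.149218 / -1.191285 = 0.1253

p = 0.1253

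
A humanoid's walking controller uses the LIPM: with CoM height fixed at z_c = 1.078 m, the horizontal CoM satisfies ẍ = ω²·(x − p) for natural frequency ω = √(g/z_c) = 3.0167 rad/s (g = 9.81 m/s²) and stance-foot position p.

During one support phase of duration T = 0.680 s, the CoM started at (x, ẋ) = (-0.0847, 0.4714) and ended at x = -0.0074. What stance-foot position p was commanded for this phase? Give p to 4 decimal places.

p = 0.0915

ωT = 3.0167·0.680 = 2.051356; cosh(ωT) = 3.953501, sinh(ωT) = 3.824941
x(T) = p + (x₀−p)·cosh(ωT) + (ẋ₀/ω)·sinh(ωT) ⇒ p·(1 − cosh) = x(T) − x₀·cosh − (ẋ₀/ω)·sinh
numerator   = -0.0074 − (-0.0847)·3.953501 − (0.4714/3.0167)·3.824941 = -0.270237
denominator = 1 − 3.953501 = -2.953501
p = -0.270237 / -2.953501 = 0.0915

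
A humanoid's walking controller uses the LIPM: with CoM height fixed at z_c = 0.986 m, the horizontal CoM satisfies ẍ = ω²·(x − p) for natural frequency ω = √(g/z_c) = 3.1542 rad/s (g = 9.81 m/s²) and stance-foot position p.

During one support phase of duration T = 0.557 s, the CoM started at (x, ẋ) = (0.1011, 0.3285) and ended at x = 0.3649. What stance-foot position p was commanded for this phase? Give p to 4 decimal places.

p = 0.1157

ωT = 3.1542·0.557 = 1.756889; cosh(ωT) = 2.983483, sinh(ωT) = 2.810902
x(T) = p + (x₀−p)·cosh(ωT) + (ẋ₀/ω)·sinh(ωT) ⇒ p·(1 − cosh) = x(T) − x₀·cosh − (ẋ₀/ω)·sinh
numerator   = 0.3649 − (0.1011)·2.983483 − (0.3285/3.1542)·2.810902 = -0.229477
denominator = 1 − 2.983483 = -1.983483
p = -0.229477 / -1.983483 = 0.1157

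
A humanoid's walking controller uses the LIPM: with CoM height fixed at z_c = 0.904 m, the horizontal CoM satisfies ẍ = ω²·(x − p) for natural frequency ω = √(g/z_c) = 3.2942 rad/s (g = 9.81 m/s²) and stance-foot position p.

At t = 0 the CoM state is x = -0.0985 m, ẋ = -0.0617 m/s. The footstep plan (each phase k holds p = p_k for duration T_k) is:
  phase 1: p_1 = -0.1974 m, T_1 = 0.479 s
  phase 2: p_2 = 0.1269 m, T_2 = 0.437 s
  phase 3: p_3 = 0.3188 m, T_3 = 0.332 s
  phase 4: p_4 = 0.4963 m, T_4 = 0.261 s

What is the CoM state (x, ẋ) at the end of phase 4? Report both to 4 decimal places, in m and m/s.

phase 1: p=-0.1974, T=0.479, ωT=1.577922, cosh=2.525640, sinh=2.319237; start (x,ẋ)=(-0.098500, -0.061700) → end (x,ẋ)=(0.008947, 0.599767)
phase 2: p=0.1269, T=0.437, ωT=1.439565, cosh=2.227946, sinh=1.990916; start (x,ẋ)=(0.008947, 0.599767) → end (x,ẋ)=(0.226588, 0.562655)
phase 3: p=0.3188, T=0.332, ωT=1.093674, cosh=1.660103, sinh=1.325120; start (x,ẋ)=(0.226588, 0.562655) → end (x,ẋ)=(0.392051, 0.531539)
phase 4: p=0.4963, T=0.261, ωT=0.859786, cosh=1.392954, sinh=0.969701; start (x,ẋ)=(0.392051, 0.531539) → end (x,ẋ)=(0.507553, 0.407397)

x = 0.5076, ẋ = 0.4074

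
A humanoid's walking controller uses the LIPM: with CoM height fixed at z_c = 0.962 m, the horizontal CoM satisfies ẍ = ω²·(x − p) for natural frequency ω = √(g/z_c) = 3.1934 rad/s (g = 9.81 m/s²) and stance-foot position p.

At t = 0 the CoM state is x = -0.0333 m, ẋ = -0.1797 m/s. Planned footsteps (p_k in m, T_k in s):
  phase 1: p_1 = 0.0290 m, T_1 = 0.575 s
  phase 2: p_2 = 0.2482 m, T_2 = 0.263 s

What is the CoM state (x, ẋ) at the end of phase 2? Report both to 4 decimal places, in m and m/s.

x = -0.9145, ẋ = -3.4093

phase 1: p=0.0290, T=0.575, ωT=1.836205, cosh=3.216055, sinh=3.056633; start (x,ẋ)=(-0.033300, -0.179700) → end (x,ẋ)=(-0.343364, -1.186039)
phase 2: p=0.2482, T=0.263, ωT=0.839864, cosh=1.373911, sinh=0.942142; start (x,ẋ)=(-0.343364, -1.186039) → end (x,ẋ)=(-0.914471, -3.409312)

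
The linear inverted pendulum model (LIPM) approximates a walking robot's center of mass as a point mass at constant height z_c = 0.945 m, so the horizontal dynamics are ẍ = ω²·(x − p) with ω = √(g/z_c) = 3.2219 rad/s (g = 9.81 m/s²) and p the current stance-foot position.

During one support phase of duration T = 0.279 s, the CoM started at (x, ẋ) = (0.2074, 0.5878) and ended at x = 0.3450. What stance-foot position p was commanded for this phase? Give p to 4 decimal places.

p = 0.3217

ωT = 3.2219·0.279 = 0.898910; cosh(ωT) = 1.431968, sinh(ωT) = 1.024955
x(T) = p + (x₀−p)·cosh(ωT) + (ẋ₀/ω)·sinh(ωT) ⇒ p·(1 − cosh) = x(T) − x₀·cosh − (ẋ₀/ω)·sinh
numerator   = 0.3450 − (0.2074)·1.431968 − (0.5878/3.2219)·1.024955 = -0.138982
denominator = 1 − 1.431968 = -0.431968
p = -0.138982 / -0.431968 = 0.3217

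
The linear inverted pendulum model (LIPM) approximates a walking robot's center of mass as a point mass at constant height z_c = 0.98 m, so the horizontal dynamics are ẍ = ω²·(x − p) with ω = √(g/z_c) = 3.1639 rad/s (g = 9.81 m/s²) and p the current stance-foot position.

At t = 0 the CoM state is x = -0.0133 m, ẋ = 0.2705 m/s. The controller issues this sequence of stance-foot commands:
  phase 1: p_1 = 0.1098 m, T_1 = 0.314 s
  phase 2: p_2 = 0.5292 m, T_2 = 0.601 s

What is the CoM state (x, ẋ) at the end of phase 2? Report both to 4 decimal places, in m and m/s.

phase 1: p=0.1098, T=0.314, ωT=0.993465, cosh=1.535433, sinh=1.165142; start (x,ẋ)=(-0.013300, 0.270500) → end (x,ẋ)=(0.020403, -0.038460)
phase 2: p=0.5292, T=0.601, ωT=1.901504, cosh=3.422650, sinh=3.273307; start (x,ẋ)=(0.020403, -0.038460) → end (x,ẋ)=(-1.252025, -5.400950)

x = -1.2520, ẋ = -5.4009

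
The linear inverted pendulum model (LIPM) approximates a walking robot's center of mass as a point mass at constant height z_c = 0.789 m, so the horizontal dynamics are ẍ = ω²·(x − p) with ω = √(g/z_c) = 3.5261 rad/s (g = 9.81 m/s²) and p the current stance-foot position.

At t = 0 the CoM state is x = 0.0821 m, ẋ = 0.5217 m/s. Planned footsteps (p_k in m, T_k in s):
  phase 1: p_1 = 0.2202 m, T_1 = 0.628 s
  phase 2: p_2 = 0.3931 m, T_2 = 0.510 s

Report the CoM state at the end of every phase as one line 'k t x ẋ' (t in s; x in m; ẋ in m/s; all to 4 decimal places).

1 0.6280 0.2497 0.2141
2 1.1380 0.1265 -0.8208

phase 1: p=0.2202, T=0.628, ωT=2.214391, cosh=4.632525, sinh=4.523305; start (x,ẋ)=(0.082100, 0.521700) → end (x,ẋ)=(0.249689, 0.214145)
phase 2: p=0.3931, T=0.510, ωT=1.798311, cosh=3.102508, sinh=2.936930; start (x,ẋ)=(0.249689, 0.214145) → end (x,ẋ)=(0.126529, -0.820769)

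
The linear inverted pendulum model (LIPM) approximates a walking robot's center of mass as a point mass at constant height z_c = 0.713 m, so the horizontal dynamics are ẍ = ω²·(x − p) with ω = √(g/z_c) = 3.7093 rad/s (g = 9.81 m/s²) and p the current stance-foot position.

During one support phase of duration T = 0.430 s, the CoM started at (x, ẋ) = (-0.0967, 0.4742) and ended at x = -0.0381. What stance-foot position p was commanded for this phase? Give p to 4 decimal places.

p = 0.0588

ωT = 3.7093·0.430 = 1.594999; cosh(ωT) = 2.565616, sinh(ωT) = 2.362708
x(T) = p + (x₀−p)·cosh(ωT) + (ẋ₀/ω)·sinh(ωT) ⇒ p·(1 − cosh) = x(T) − x₀·cosh − (ẋ₀/ω)·sinh
numerator   = -0.0381 − (-0.0967)·2.565616 − (0.4742/3.7093)·2.362708 = -0.092055
denominator = 1 − 2.565616 = -1.565616
p = -0.092055 / -1.565616 = 0.0588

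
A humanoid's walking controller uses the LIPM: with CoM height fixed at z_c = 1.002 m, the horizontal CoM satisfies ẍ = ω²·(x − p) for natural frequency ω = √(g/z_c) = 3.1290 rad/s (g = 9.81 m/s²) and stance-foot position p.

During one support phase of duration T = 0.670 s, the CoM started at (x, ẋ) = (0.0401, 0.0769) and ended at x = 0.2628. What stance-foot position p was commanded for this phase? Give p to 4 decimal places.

p = 0.0004

ωT = 3.1290·0.670 = 2.096430; cosh(ωT) = 4.129982, sinh(ωT) = 4.007087
x(T) = p + (x₀−p)·cosh(ωT) + (ẋ₀/ω)·sinh(ωT) ⇒ p·(1 − cosh) = x(T) − x₀·cosh − (ẋ₀/ω)·sinh
numerator   = 0.2628 − (0.0401)·4.129982 − (0.0769/3.1290)·4.007087 = -0.001293
denominator = 1 − 4.129982 = -3.129982
p = -0.001293 / -3.129982 = 0.0004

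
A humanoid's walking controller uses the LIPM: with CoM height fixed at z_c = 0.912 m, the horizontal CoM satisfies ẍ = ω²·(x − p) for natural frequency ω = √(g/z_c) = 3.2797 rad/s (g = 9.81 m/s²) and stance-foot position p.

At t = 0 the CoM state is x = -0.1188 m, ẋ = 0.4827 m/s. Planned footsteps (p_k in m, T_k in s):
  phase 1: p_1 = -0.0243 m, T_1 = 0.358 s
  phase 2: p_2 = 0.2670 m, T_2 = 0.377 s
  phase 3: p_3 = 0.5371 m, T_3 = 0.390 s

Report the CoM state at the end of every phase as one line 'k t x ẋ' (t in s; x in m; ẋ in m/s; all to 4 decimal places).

phase 1: p=-0.0243, T=0.358, ωT=1.174133, cosh=1.772211, sinh=1.463124; start (x,ẋ)=(-0.118800, 0.482700) → end (x,ẋ)=(0.023566, 0.401978)
phase 2: p=0.2670, T=0.377, ωT=1.236447, cosh=1.866886, sinh=1.576471; start (x,ẋ)=(0.023566, 0.401978) → end (x,ẋ)=(0.005757, -0.508194)
phase 3: p=0.5371, T=0.390, ωT=1.279083, cosh=1.935818, sinh=1.657525; start (x,ẋ)=(0.005757, -0.508194) → end (x,ẋ)=(-0.748318, -3.872249)

1 0.3580 0.0236 0.4020
2 0.7350 0.0058 -0.5082
3 1.1250 -0.7483 -3.8722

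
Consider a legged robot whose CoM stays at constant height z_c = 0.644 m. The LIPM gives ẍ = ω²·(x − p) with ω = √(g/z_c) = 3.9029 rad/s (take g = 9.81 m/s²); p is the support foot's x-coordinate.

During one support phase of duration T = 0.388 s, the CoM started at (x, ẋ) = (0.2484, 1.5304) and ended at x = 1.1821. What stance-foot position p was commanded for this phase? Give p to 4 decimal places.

ωT = 3.9029·0.388 = 1.514325; cosh(ωT) = 2.383154, sinh(ωT) = 2.163198
x(T) = p + (x₀−p)·cosh(ωT) + (ẋ₀/ω)·sinh(ωT) ⇒ p·(1 − cosh) = x(T) − x₀·cosh − (ẋ₀/ω)·sinh
numerator   = 1.1821 − (0.2484)·2.383154 − (1.5304/3.9029)·2.163198 = -0.258106
denominator = 1 − 2.383154 = -1.383154
p = -0.258106 / -1.383154 = 0.1866

p = 0.1866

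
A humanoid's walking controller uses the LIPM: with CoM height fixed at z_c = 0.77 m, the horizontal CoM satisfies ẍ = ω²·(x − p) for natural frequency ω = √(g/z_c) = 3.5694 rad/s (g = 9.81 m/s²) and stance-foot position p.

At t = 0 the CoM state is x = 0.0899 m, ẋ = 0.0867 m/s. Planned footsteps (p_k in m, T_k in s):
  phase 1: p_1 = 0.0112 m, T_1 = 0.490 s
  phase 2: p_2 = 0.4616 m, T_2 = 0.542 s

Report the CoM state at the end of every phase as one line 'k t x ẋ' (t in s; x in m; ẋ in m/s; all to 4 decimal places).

1 0.4900 0.3120 1.0398
2 1.0320 0.9200 1.8638

phase 1: p=0.0112, T=0.490, ωT=1.749006, cosh=2.961416, sinh=2.787469; start (x,ẋ)=(0.089900, 0.086700) → end (x,ẋ)=(0.311971, 1.039788)
phase 2: p=0.4616, T=0.542, ωT=1.934615, cosh=3.532929, sinh=3.388449; start (x,ẋ)=(0.311971, 1.039788) → end (x,ẋ)=(0.920045, 1.863768)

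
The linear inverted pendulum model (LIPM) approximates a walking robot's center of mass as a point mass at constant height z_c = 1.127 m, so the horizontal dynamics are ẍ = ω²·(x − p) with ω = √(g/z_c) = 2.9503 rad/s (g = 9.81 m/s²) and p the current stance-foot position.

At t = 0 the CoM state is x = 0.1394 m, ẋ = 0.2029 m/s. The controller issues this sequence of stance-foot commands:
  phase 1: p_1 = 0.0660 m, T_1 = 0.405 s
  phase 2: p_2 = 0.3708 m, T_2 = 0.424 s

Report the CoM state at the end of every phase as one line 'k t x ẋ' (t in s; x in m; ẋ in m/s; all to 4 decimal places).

1 0.4050 0.3015 0.6907
2 0.8290 0.6153 0.9775

phase 1: p=0.0660, T=0.405, ωT=1.194872, cosh=1.802938, sinh=1.500195; start (x,ẋ)=(0.139400, 0.202900) → end (x,ẋ)=(0.301508, 0.690686)
phase 2: p=0.3708, T=0.424, ωT=1.250927, cosh=1.889910, sinh=1.603671; start (x,ẋ)=(0.301508, 0.690686) → end (x,ẋ)=(0.615275, 0.977494)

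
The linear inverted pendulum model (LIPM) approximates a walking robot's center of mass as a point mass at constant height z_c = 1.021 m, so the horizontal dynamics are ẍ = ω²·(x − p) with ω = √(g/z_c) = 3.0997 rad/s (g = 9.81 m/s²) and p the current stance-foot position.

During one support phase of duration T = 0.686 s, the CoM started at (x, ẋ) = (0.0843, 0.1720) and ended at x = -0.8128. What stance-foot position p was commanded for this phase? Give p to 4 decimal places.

ωT = 3.0997·0.686 = 2.126394; cosh(ωT) = 4.251923, sinh(ωT) = 4.132656
x(T) = p + (x₀−p)·cosh(ωT) + (ẋ₀/ω)·sinh(ωT) ⇒ p·(1 − cosh) = x(T) − x₀·cosh − (ẋ₀/ω)·sinh
numerator   = -0.8128 − (0.0843)·4.251923 − (0.1720/3.0997)·4.132656 = -1.400555
denominator = 1 − 4.251923 = -3.251923
p = -1.400555 / -3.251923 = 0.4307

p = 0.4307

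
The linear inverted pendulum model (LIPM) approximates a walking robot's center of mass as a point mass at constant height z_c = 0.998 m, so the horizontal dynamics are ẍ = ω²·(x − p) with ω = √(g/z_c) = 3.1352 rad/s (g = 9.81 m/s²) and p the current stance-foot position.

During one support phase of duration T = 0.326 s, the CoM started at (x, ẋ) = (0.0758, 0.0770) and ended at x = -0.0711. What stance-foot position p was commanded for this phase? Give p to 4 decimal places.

ωT = 3.1352·0.326 = 1.022075; cosh(ωT) = 1.569402, sinh(ωT) = 1.209554
x(T) = p + (x₀−p)·cosh(ωT) + (ẋ₀/ω)·sinh(ωT) ⇒ p·(1 − cosh) = x(T) − x₀·cosh − (ẋ₀/ω)·sinh
numerator   = -0.0711 − (0.0758)·1.569402 − (0.0770/3.1352)·1.209554 = -0.219767
denominator = 1 − 1.569402 = -0.569402
p = -0.219767 / -0.569402 = 0.3860

p = 0.3860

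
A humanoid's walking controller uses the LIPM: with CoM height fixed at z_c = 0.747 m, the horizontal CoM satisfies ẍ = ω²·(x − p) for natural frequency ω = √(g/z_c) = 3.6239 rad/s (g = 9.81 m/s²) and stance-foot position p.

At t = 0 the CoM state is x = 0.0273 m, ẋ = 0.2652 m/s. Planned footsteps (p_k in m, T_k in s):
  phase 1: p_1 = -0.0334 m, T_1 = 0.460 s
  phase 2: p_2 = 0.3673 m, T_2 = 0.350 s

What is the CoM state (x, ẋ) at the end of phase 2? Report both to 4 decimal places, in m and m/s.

x = 0.8587, ẋ = 2.1918

phase 1: p=-0.0334, T=0.460, ωT=1.666994, cosh=2.742519, sinh=2.553705; start (x,ẋ)=(0.027300, 0.265200) → end (x,ẋ)=(0.319953, 1.289056)
phase 2: p=0.3673, T=0.350, ωT=1.268365, cosh=1.918163, sinh=1.636872; start (x,ẋ)=(0.319953, 1.289056) → end (x,ẋ)=(0.858732, 2.191765)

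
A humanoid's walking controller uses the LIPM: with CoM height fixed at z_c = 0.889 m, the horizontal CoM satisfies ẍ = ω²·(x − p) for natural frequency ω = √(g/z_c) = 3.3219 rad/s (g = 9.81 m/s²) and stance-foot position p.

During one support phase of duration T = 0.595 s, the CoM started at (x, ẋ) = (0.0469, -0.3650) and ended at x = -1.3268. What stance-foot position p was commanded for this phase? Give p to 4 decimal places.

ωT = 3.3219·0.595 = 1.976530; cosh(ωT) = 3.678103, sinh(ωT) = 3.539554
x(T) = p + (x₀−p)·cosh(ωT) + (ẋ₀/ω)·sinh(ωT) ⇒ p·(1 − cosh) = x(T) − x₀·cosh − (ẋ₀/ω)·sinh
numerator   = -1.3268 − (0.0469)·3.678103 − (-0.3650/3.3219)·3.539554 = -1.110388
denominator = 1 − 3.678103 = -2.678103
p = -1.110388 / -2.678103 = 0.4146

p = 0.4146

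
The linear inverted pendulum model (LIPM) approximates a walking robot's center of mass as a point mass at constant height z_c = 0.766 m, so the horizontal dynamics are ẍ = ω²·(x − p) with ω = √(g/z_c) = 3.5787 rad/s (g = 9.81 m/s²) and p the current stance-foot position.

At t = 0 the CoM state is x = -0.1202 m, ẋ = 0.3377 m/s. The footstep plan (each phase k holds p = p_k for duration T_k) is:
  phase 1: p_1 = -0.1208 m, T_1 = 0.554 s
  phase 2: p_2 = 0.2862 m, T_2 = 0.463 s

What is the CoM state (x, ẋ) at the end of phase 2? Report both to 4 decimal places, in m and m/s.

x = 0.9870, ẋ = 2.7946

phase 1: p=-0.1208, T=0.554, ωT=1.982600, cosh=3.699654, sinh=3.561943; start (x,ẋ)=(-0.120200, 0.337700) → end (x,ẋ)=(0.217539, 1.257021)
phase 2: p=0.2862, T=0.463, ωT=1.656938, cosh=2.716977, sinh=2.526255; start (x,ẋ)=(0.217539, 1.257021) → end (x,ẋ)=(0.986998, 2.794550)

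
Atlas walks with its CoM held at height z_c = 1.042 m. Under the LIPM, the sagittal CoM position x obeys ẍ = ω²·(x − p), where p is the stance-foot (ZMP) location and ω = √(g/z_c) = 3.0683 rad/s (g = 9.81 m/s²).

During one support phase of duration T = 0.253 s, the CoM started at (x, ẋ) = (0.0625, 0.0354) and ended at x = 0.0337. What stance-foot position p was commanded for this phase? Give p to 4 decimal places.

ωT = 3.0683·0.253 = 0.776280; cosh(ωT) = 1.316743, sinh(ωT) = 0.856629
x(T) = p + (x₀−p)·cosh(ωT) + (ẋ₀/ω)·sinh(ωT) ⇒ p·(1 − cosh) = x(T) − x₀·cosh − (ẋ₀/ω)·sinh
numerator   = 0.0337 − (0.0625)·1.316743 − (0.0354/3.0683)·0.856629 = -0.058480
denominator = 1 − 1.316743 = -0.316743
p = -0.058480 / -0.316743 = 0.1846

p = 0.1846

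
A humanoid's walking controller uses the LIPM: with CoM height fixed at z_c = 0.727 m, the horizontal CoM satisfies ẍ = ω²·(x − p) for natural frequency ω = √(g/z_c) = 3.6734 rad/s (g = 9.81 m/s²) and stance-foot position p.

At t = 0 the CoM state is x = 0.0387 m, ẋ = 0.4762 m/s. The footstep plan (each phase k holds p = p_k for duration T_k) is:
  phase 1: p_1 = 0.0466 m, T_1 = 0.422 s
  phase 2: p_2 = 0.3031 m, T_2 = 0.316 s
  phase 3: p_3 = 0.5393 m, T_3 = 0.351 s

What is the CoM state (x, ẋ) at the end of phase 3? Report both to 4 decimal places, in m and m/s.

phase 1: p=0.0466, T=0.422, ωT=1.550175, cosh=2.462252, sinh=2.250041; start (x,ẋ)=(0.038700, 0.476200) → end (x,ẋ)=(0.318832, 1.107229)
phase 2: p=0.3031, T=0.316, ωT=1.160794, cosh=1.752853, sinh=1.439616; start (x,ẋ)=(0.318832, 1.107229) → end (x,ẋ)=(0.764601, 2.024002)
phase 3: p=0.5393, T=0.351, ωT=1.289363, cosh=1.952960, sinh=1.677514; start (x,ẋ)=(0.764601, 2.024002) → end (x,ẋ)=(1.903596, 5.341142)

x = 1.9036, ẋ = 5.3411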